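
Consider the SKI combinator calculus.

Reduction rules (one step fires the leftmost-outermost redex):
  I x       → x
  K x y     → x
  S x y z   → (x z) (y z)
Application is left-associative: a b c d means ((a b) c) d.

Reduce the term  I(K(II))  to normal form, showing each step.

Answer: normal form = KI  (in 2 steps)

Derivation:
  start: I(K(II))
  →1  K(II)
  →2  KI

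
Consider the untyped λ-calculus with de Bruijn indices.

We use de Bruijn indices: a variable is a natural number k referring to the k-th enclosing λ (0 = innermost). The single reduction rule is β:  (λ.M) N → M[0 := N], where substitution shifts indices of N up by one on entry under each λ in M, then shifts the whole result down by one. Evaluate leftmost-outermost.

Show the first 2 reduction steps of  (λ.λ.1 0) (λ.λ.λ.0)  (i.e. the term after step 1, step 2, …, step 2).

Answer: after 2 steps: λ.λ.λ.0

Reduction:
  start: (λ.λ.1 0) (λ.λ.λ.0)
  [1] λ.(λ.λ.λ.0) 0
  [2] λ.λ.λ.0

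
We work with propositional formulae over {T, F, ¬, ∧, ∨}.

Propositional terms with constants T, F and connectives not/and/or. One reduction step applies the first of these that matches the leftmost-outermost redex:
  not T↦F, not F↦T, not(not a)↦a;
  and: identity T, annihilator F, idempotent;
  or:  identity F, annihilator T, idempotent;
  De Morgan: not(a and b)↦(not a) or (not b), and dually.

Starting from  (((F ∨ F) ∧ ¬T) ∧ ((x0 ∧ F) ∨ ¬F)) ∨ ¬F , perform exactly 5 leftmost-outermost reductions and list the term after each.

  start: (((F ∨ F) ∧ ¬T) ∧ ((x0 ∧ F) ∨ ¬F)) ∨ ¬F
  [1] ((F ∧ ¬T) ∧ ((x0 ∧ F) ∨ ¬F)) ∨ ¬F
  [2] (F ∧ ((x0 ∧ F) ∨ ¬F)) ∨ ¬F
  [3] F ∨ ¬F
  [4] ¬F
  [5] T

Answer: after 5 steps: T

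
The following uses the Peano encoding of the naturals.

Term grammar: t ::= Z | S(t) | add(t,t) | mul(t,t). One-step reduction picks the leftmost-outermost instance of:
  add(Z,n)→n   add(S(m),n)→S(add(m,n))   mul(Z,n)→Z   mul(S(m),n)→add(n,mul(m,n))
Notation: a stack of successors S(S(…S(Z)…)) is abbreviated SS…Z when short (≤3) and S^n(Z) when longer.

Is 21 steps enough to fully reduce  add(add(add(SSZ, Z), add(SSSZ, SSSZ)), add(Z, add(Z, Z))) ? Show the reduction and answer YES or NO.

Answer: YES — reaches normal form S^8(Z) in 21 ≤ 21 steps

Reduction:
  start: add(add(add(SSZ, Z), add(SSSZ, SSSZ)), add(Z, add(Z, Z)))
  [1] add(add(S(add(SZ, Z)), add(SSSZ, SSSZ)), add(Z, add(Z, Z)))
  [2] add(S(add(add(SZ, Z), add(SSSZ, SSSZ))), add(Z, add(Z, Z)))
  [3] S(add(add(add(SZ, Z), add(SSSZ, SSSZ)), add(Z, add(Z, Z))))
  [4] S(add(add(S(add(Z, Z)), add(SSSZ, SSSZ)), add(Z, add(Z, Z))))
  [5] S(add(S(add(add(Z, Z), add(SSSZ, SSSZ))), add(Z, add(Z, Z))))
  [6] S(S(add(add(add(Z, Z), add(SSSZ, SSSZ)), add(Z, add(Z, Z)))))
  [7] S(S(add(add(Z, add(SSSZ, SSSZ)), add(Z, add(Z, Z)))))
  [8] S(S(add(add(SSSZ, SSSZ), add(Z, add(Z, Z)))))
  [9] S(S(add(S(add(SSZ, SSSZ)), add(Z, add(Z, Z)))))
  [10] S(S(S(add(add(SSZ, SSSZ), add(Z, add(Z, Z))))))
  [11] S(S(S(add(S(add(SZ, SSSZ)), add(Z, add(Z, Z))))))
  [12] S(S(S(S(add(add(SZ, SSSZ), add(Z, add(Z, Z)))))))
  [13] S(S(S(S(add(S(add(Z, SSSZ)), add(Z, add(Z, Z)))))))
  [14] S(S(S(S(S(add(add(Z, SSSZ), add(Z, add(Z, Z))))))))
  [15] S(S(S(S(S(add(SSSZ, add(Z, add(Z, Z))))))))
  [16] S(S(S(S(S(S(add(SSZ, add(Z, add(Z, Z)))))))))
  [17] S(S(S(S(S(S(S(add(SZ, add(Z, add(Z, Z))))))))))
  [18] S(S(S(S(S(S(S(S(add(Z, add(Z, add(Z, Z)))))))))))
  [19] S(S(S(S(S(S(S(S(add(Z, add(Z, Z))))))))))
  [20] S(S(S(S(S(S(S(S(add(Z, Z)))))))))
  [21] S^8(Z)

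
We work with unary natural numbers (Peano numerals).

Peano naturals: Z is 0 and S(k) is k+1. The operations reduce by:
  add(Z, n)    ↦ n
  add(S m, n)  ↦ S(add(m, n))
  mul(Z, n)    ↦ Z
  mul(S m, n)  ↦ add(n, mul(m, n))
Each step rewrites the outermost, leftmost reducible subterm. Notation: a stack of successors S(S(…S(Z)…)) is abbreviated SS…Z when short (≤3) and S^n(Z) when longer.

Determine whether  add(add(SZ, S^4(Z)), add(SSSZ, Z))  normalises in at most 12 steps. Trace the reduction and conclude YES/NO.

Answer: YES — reaches normal form S^8(Z) in 12 ≤ 12 steps

Reduction:
  start: add(add(SZ, S^4(Z)), add(SSSZ, Z))
  [1] add(S(add(Z, S^4(Z))), add(SSSZ, Z))
  [2] S(add(add(Z, S^4(Z)), add(SSSZ, Z)))
  [3] S(add(S^4(Z), add(SSSZ, Z)))
  [4] S(S(add(SSSZ, add(SSSZ, Z))))
  [5] S(S(S(add(SSZ, add(SSSZ, Z)))))
  [6] S(S(S(S(add(SZ, add(SSSZ, Z))))))
  [7] S(S(S(S(S(add(Z, add(SSSZ, Z)))))))
  [8] S(S(S(S(S(add(SSSZ, Z))))))
  [9] S(S(S(S(S(S(add(SSZ, Z)))))))
  [10] S(S(S(S(S(S(S(add(SZ, Z))))))))
  [11] S(S(S(S(S(S(S(S(add(Z, Z)))))))))
  [12] S^8(Z)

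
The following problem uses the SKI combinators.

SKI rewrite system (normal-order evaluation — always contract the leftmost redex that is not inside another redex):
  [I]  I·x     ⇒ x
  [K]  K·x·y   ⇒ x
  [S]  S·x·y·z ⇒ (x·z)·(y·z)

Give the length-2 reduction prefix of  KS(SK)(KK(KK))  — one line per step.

Answer: after 2 steps: SK

Derivation:
  start: KS(SK)(KK(KK))
  [1] S(KK(KK))
  [2] SK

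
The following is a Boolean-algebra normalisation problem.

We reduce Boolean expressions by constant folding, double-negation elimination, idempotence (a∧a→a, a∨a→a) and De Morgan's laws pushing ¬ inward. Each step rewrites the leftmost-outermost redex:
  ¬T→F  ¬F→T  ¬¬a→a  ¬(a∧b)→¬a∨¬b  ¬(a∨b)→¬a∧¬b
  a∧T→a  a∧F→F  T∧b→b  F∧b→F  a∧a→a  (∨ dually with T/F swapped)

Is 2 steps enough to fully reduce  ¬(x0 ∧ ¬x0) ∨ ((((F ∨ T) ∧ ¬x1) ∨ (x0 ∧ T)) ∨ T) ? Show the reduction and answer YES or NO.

  start: ¬(x0 ∧ ¬x0) ∨ ((((F ∨ T) ∧ ¬x1) ∨ (x0 ∧ T)) ∨ T)
  step 1: (¬x0 ∨ ¬¬x0) ∨ ((((F ∨ T) ∧ ¬x1) ∨ (x0 ∧ T)) ∨ T)
  step 2: (¬x0 ∨ x0) ∨ ((((F ∨ T) ∧ ¬x1) ∨ (x0 ∧ T)) ∨ T)

Answer: NO — after 2 steps the term is (¬x0 ∨ x0) ∨ ((((F ∨ T) ∧ ¬x1) ∨ (x0 ∧ T)) ∨ T), not yet normal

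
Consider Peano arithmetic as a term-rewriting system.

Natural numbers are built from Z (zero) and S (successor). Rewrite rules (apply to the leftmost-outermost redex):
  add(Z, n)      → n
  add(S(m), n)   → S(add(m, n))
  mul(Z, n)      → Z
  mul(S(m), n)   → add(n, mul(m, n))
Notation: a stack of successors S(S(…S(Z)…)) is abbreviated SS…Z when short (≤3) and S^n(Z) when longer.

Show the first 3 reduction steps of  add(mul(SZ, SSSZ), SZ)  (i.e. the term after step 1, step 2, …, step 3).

  start: add(mul(SZ, SSSZ), SZ)
  step 1: add(add(SSSZ, mul(Z, SSSZ)), SZ)
  step 2: add(S(add(SSZ, mul(Z, SSSZ))), SZ)
  step 3: S(add(add(SSZ, mul(Z, SSSZ)), SZ))

Answer: after 3 steps: S(add(add(SSZ, mul(Z, SSSZ)), SZ))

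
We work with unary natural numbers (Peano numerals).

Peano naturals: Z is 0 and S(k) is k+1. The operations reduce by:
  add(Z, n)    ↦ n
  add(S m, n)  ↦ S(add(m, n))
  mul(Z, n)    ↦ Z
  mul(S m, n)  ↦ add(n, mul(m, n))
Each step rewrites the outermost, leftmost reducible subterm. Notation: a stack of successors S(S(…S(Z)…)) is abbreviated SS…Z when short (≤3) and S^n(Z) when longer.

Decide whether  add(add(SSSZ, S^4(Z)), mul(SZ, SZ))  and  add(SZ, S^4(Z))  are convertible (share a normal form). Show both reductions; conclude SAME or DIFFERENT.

Term A:
  start: add(add(SSSZ, S^4(Z)), mul(SZ, SZ))
  [1] add(S(add(SSZ, S^4(Z))), mul(SZ, SZ))
  [2] S(add(add(SSZ, S^4(Z)), mul(SZ, SZ)))
  [3] S(add(S(add(SZ, S^4(Z))), mul(SZ, SZ)))
  [4] S(S(add(add(SZ, S^4(Z)), mul(SZ, SZ))))
  [5] S(S(add(S(add(Z, S^4(Z))), mul(SZ, SZ))))
  [6] S(S(S(add(add(Z, S^4(Z)), mul(SZ, SZ)))))
  [7] S(S(S(add(S^4(Z), mul(SZ, SZ)))))
  [8] S(S(S(S(add(SSSZ, mul(SZ, SZ))))))
  [9] S(S(S(S(S(add(SSZ, mul(SZ, SZ)))))))
  [10] S(S(S(S(S(S(add(SZ, mul(SZ, SZ))))))))
  [11] S(S(S(S(S(S(S(add(Z, mul(SZ, SZ)))))))))
  [12] S(S(S(S(S(S(S(mul(SZ, SZ))))))))
  [13] S(S(S(S(S(S(S(add(SZ, mul(Z, SZ)))))))))
  [14] S(S(S(S(S(S(S(S(add(Z, mul(Z, SZ))))))))))
  [15] S(S(S(S(S(S(S(S(mul(Z, SZ)))))))))
  [16] S^8(Z)

Term B:
  start: add(SZ, S^4(Z))
  [1] S(add(Z, S^4(Z)))
  [2] S^5(Z)

Answer: DIFFERENT — A ⇓ S^8(Z), B ⇓ S^5(Z)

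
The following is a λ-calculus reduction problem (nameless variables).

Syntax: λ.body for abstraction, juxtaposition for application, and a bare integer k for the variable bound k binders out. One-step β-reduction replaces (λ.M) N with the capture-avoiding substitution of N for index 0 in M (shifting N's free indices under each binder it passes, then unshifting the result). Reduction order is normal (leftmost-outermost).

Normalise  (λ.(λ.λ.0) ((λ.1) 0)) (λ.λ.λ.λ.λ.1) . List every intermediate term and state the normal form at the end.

Answer: normal form = λ.0  (in 2 steps)

Reduction:
  start: (λ.(λ.λ.0) ((λ.1) 0)) (λ.λ.λ.λ.λ.1)
  step 1: (λ.λ.0) ((λ.λ.λ.λ.λ.λ.1) (λ.λ.λ.λ.λ.1))
  step 2: λ.0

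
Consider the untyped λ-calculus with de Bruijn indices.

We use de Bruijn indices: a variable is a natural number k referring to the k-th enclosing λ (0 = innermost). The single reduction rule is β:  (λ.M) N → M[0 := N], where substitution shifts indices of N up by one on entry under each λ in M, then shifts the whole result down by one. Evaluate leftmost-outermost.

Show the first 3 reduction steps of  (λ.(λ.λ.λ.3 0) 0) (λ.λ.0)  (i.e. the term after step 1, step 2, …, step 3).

  start: (λ.(λ.λ.λ.3 0) 0) (λ.λ.0)
  →1  (λ.λ.λ.(λ.λ.0) 0) (λ.λ.0)
  →2  λ.λ.(λ.λ.0) 0
  →3  λ.λ.λ.0

Answer: after 3 steps: λ.λ.λ.0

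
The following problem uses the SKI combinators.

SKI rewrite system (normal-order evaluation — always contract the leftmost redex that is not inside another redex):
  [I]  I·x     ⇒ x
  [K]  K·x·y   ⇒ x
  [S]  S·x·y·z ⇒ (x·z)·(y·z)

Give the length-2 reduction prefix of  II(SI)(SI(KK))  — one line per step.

  start: II(SI)(SI(KK))
  step 1: I(SI)(SI(KK))
  step 2: SI(SI(KK))

Answer: after 2 steps: SI(SI(KK))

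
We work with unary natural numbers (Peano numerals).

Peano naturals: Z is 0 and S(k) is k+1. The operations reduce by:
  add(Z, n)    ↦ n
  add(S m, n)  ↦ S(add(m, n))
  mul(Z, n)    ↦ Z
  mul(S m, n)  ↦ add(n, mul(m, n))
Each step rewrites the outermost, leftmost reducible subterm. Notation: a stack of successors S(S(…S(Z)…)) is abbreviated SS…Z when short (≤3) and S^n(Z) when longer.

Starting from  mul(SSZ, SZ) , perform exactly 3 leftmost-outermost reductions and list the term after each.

  start: mul(SSZ, SZ)
  [1] add(SZ, mul(SZ, SZ))
  [2] S(add(Z, mul(SZ, SZ)))
  [3] S(mul(SZ, SZ))

Answer: after 3 steps: S(mul(SZ, SZ))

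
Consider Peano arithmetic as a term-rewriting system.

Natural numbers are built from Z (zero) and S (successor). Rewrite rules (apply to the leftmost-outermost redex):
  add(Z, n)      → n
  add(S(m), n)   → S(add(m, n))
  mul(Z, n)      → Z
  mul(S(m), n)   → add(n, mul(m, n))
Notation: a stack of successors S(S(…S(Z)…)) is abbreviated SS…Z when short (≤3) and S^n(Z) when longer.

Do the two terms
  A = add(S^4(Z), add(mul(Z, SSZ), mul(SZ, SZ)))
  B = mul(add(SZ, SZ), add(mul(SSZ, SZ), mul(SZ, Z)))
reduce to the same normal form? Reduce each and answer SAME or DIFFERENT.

Answer: DIFFERENT — A ⇓ S^5(Z), B ⇓ S^4(Z)

Working:
Term A:
  start: add(S^4(Z), add(mul(Z, SSZ), mul(SZ, SZ)))
  [1] S(add(SSSZ, add(mul(Z, SSZ), mul(SZ, SZ))))
  [2] S(S(add(SSZ, add(mul(Z, SSZ), mul(SZ, SZ)))))
  [3] S(S(S(add(SZ, add(mul(Z, SSZ), mul(SZ, SZ))))))
  [4] S(S(S(S(add(Z, add(mul(Z, SSZ), mul(SZ, SZ)))))))
  [5] S(S(S(S(add(mul(Z, SSZ), mul(SZ, SZ))))))
  [6] S(S(S(S(add(Z, mul(SZ, SZ))))))
  [7] S(S(S(S(mul(SZ, SZ)))))
  [8] S(S(S(S(add(SZ, mul(Z, SZ))))))
  [9] S(S(S(S(S(add(Z, mul(Z, SZ)))))))
  [10] S(S(S(S(S(mul(Z, SZ))))))
  [11] S^5(Z)

Term B:
  start: mul(add(SZ, SZ), add(mul(SSZ, SZ), mul(SZ, Z)))
  [1] mul(S(add(Z, SZ)), add(mul(SSZ, SZ), mul(SZ, Z)))
  [2] add(add(mul(SSZ, SZ), mul(SZ, Z)), mul(add(Z, SZ), add(mul(SSZ, SZ), mul(SZ, Z))))
  [3] add(add(add(SZ, mul(SZ, SZ)), mul(SZ, Z)), mul(add(Z, SZ), add(mul(SSZ, SZ), mul(SZ, Z))))
  [4] add(add(S(add(Z, mul(SZ, SZ))), mul(SZ, Z)), mul(add(Z, SZ), add(mul(SSZ, SZ), mul(SZ, Z))))
  [5] add(S(add(add(Z, mul(SZ, SZ)), mul(SZ, Z))), mul(add(Z, SZ), add(mul(SSZ, SZ), mul(SZ, Z))))
  [6] S(add(add(add(Z, mul(SZ, SZ)), mul(SZ, Z)), mul(add(Z, SZ), add(mul(SSZ, SZ), mul(SZ, Z)))))
  [7] S(add(add(mul(SZ, SZ), mul(SZ, Z)), mul(add(Z, SZ), add(mul(SSZ, SZ), mul(SZ, Z)))))
  [8] S(add(add(add(SZ, mul(Z, SZ)), mul(SZ, Z)), mul(add(Z, SZ), add(mul(SSZ, SZ), mul(SZ, Z)))))
  [9] S(add(add(S(add(Z, mul(Z, SZ))), mul(SZ, Z)), mul(add(Z, SZ), add(mul(SSZ, SZ), mul(SZ, Z)))))
  [10] S(add(S(add(add(Z, mul(Z, SZ)), mul(SZ, Z))), mul(add(Z, SZ), add(mul(SSZ, SZ), mul(SZ, Z)))))
  [11] S(S(add(add(add(Z, mul(Z, SZ)), mul(SZ, Z)), mul(add(Z, SZ), add(mul(SSZ, SZ), mul(SZ, Z))))))
  [12] S(S(add(add(mul(Z, SZ), mul(SZ, Z)), mul(add(Z, SZ), add(mul(SSZ, SZ), mul(SZ, Z))))))
  [13] S(S(add(add(Z, mul(SZ, Z)), mul(add(Z, SZ), add(mul(SSZ, SZ), mul(SZ, Z))))))
  [14] S(S(add(mul(SZ, Z), mul(add(Z, SZ), add(mul(SSZ, SZ), mul(SZ, Z))))))
  [15] S(S(add(add(Z, mul(Z, Z)), mul(add(Z, SZ), add(mul(SSZ, SZ), mul(SZ, Z))))))
  [16] S(S(add(mul(Z, Z), mul(add(Z, SZ), add(mul(SSZ, SZ), mul(SZ, Z))))))
  [17] S(S(add(Z, mul(add(Z, SZ), add(mul(SSZ, SZ), mul(SZ, Z))))))
  [18] S(S(mul(add(Z, SZ), add(mul(SSZ, SZ), mul(SZ, Z)))))
  [19] S(S(mul(SZ, add(mul(SSZ, SZ), mul(SZ, Z)))))
  [20] S(S(add(add(mul(SSZ, SZ), mul(SZ, Z)), mul(Z, add(mul(SSZ, SZ), mul(SZ, Z))))))
  [21] S(S(add(add(add(SZ, mul(SZ, SZ)), mul(SZ, Z)), mul(Z, add(mul(SSZ, SZ), mul(SZ, Z))))))
  [22] S(S(add(add(S(add(Z, mul(SZ, SZ))), mul(SZ, Z)), mul(Z, add(mul(SSZ, SZ), mul(SZ, Z))))))
  [23] S(S(add(S(add(add(Z, mul(SZ, SZ)), mul(SZ, Z))), mul(Z, add(mul(SSZ, SZ), mul(SZ, Z))))))
  [24] S(S(S(add(add(add(Z, mul(SZ, SZ)), mul(SZ, Z)), mul(Z, add(mul(SSZ, SZ), mul(SZ, Z)))))))
  [25] S(S(S(add(add(mul(SZ, SZ), mul(SZ, Z)), mul(Z, add(mul(SSZ, SZ), mul(SZ, Z)))))))
  [26] S(S(S(add(add(add(SZ, mul(Z, SZ)), mul(SZ, Z)), mul(Z, add(mul(SSZ, SZ), mul(SZ, Z)))))))
  [27] S(S(S(add(add(S(add(Z, mul(Z, SZ))), mul(SZ, Z)), mul(Z, add(mul(SSZ, SZ), mul(SZ, Z)))))))
  [28] S(S(S(add(S(add(add(Z, mul(Z, SZ)), mul(SZ, Z))), mul(Z, add(mul(SSZ, SZ), mul(SZ, Z)))))))
  [29] S(S(S(S(add(add(add(Z, mul(Z, SZ)), mul(SZ, Z)), mul(Z, add(mul(SSZ, SZ), mul(SZ, Z))))))))
  [30] S(S(S(S(add(add(mul(Z, SZ), mul(SZ, Z)), mul(Z, add(mul(SSZ, SZ), mul(SZ, Z))))))))
  [31] S(S(S(S(add(add(Z, mul(SZ, Z)), mul(Z, add(mul(SSZ, SZ), mul(SZ, Z))))))))
  [32] S(S(S(S(add(mul(SZ, Z), mul(Z, add(mul(SSZ, SZ), mul(SZ, Z))))))))
  [33] S(S(S(S(add(add(Z, mul(Z, Z)), mul(Z, add(mul(SSZ, SZ), mul(SZ, Z))))))))
  [34] S(S(S(S(add(mul(Z, Z), mul(Z, add(mul(SSZ, SZ), mul(SZ, Z))))))))
  [35] S(S(S(S(add(Z, mul(Z, add(mul(SSZ, SZ), mul(SZ, Z))))))))
  [36] S(S(S(S(mul(Z, add(mul(SSZ, SZ), mul(SZ, Z)))))))
  [37] S^4(Z)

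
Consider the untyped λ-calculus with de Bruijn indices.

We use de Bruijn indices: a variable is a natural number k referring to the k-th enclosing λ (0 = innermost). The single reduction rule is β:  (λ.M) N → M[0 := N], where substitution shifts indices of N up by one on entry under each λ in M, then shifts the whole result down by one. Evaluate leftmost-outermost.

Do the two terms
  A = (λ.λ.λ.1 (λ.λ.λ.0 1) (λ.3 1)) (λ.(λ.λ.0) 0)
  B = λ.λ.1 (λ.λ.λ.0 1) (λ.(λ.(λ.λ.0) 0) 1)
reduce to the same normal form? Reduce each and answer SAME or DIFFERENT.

Term A:
  start: (λ.λ.λ.1 (λ.λ.λ.0 1) (λ.3 1)) (λ.(λ.λ.0) 0)
  [1] λ.λ.1 (λ.λ.λ.0 1) (λ.(λ.(λ.λ.0) 0) 1)
  [2] λ.λ.1 (λ.λ.λ.0 1) (λ.(λ.λ.0) 1)
  [3] λ.λ.1 (λ.λ.λ.0 1) (λ.λ.0)

Term B:
  start: λ.λ.1 (λ.λ.λ.0 1) (λ.(λ.(λ.λ.0) 0) 1)
  [1] λ.λ.1 (λ.λ.λ.0 1) (λ.(λ.λ.0) 1)
  [2] λ.λ.1 (λ.λ.λ.0 1) (λ.λ.0)

Answer: SAME — A ⇓ λ.λ.1 (λ.λ.λ.0 1) (λ.λ.0), B ⇓ λ.λ.1 (λ.λ.λ.0 1) (λ.λ.0)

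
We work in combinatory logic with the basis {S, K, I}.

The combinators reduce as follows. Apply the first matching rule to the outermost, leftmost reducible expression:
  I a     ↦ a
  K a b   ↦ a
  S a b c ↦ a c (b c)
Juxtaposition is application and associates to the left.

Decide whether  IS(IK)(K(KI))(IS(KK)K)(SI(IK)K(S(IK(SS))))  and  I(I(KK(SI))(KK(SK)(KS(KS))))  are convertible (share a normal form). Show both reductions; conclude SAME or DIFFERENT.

Answer: DIFFERENT — A ⇓ K(K(KK)), B ⇓ K(KS)

Derivation:
Term A:
  start: IS(IK)(K(KI))(IS(KK)K)(SI(IK)K(S(IK(SS))))
  [1] S(IK)(K(KI))(IS(KK)K)(SI(IK)K(S(IK(SS))))
  [2] IK(IS(KK)K)(K(KI)(IS(KK)K))(SI(IK)K(S(IK(SS))))
  [3] K(IS(KK)K)(K(KI)(IS(KK)K))(SI(IK)K(S(IK(SS))))
  [4] IS(KK)K(SI(IK)K(S(IK(SS))))
  [5] S(KK)K(SI(IK)K(S(IK(SS))))
  [6] KK(SI(IK)K(S(IK(SS))))(K(SI(IK)K(S(IK(SS)))))
  [7] K(K(SI(IK)K(S(IK(SS)))))
  [8] K(K(IK(IKK)(S(IK(SS)))))
  [9] K(K(K(IKK)(S(IK(SS)))))
  [10] K(K(IKK))
  [11] K(K(KK))

Term B:
  start: I(I(KK(SI))(KK(SK)(KS(KS))))
  [1] I(KK(SI))(KK(SK)(KS(KS)))
  [2] KK(SI)(KK(SK)(KS(KS)))
  [3] K(KK(SK)(KS(KS)))
  [4] K(K(KS(KS)))
  [5] K(KS)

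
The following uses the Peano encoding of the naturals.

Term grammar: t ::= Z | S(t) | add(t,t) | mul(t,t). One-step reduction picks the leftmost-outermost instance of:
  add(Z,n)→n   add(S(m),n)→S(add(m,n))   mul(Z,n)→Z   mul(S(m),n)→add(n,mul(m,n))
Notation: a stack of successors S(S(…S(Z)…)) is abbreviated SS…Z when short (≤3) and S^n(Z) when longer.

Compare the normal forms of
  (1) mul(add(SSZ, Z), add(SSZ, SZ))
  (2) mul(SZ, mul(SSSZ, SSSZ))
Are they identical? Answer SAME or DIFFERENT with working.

Term A:
  start: mul(add(SSZ, Z), add(SSZ, SZ))
  →1  mul(S(add(SZ, Z)), add(SSZ, SZ))
  →2  add(add(SSZ, SZ), mul(add(SZ, Z), add(SSZ, SZ)))
  →3  add(S(add(SZ, SZ)), mul(add(SZ, Z), add(SSZ, SZ)))
  →4  S(add(add(SZ, SZ), mul(add(SZ, Z), add(SSZ, SZ))))
  →5  S(add(S(add(Z, SZ)), mul(add(SZ, Z), add(SSZ, SZ))))
  →6  S(S(add(add(Z, SZ), mul(add(SZ, Z), add(SSZ, SZ)))))
  →7  S(S(add(SZ, mul(add(SZ, Z), add(SSZ, SZ)))))
  →8  S(S(S(add(Z, mul(add(SZ, Z), add(SSZ, SZ))))))
  →9  S(S(S(mul(add(SZ, Z), add(SSZ, SZ)))))
  →10  S(S(S(mul(S(add(Z, Z)), add(SSZ, SZ)))))
  →11  S(S(S(add(add(SSZ, SZ), mul(add(Z, Z), add(SSZ, SZ))))))
  →12  S(S(S(add(S(add(SZ, SZ)), mul(add(Z, Z), add(SSZ, SZ))))))
  →13  S(S(S(S(add(add(SZ, SZ), mul(add(Z, Z), add(SSZ, SZ)))))))
  →14  S(S(S(S(add(S(add(Z, SZ)), mul(add(Z, Z), add(SSZ, SZ)))))))
  →15  S(S(S(S(S(add(add(Z, SZ), mul(add(Z, Z), add(SSZ, SZ))))))))
  →16  S(S(S(S(S(add(SZ, mul(add(Z, Z), add(SSZ, SZ))))))))
  →17  S(S(S(S(S(S(add(Z, mul(add(Z, Z), add(SSZ, SZ)))))))))
  →18  S(S(S(S(S(S(mul(add(Z, Z), add(SSZ, SZ))))))))
  →19  S(S(S(S(S(S(mul(Z, add(SSZ, SZ))))))))
  →20  S^6(Z)

Term B:
  start: mul(SZ, mul(SSSZ, SSSZ))
  →1  add(mul(SSSZ, SSSZ), mul(Z, mul(SSSZ, SSSZ)))
  →2  add(add(SSSZ, mul(SSZ, SSSZ)), mul(Z, mul(SSSZ, SSSZ)))
  →3  add(S(add(SSZ, mul(SSZ, SSSZ))), mul(Z, mul(SSSZ, SSSZ)))
  →4  S(add(add(SSZ, mul(SSZ, SSSZ)), mul(Z, mul(SSSZ, SSSZ))))
  →5  S(add(S(add(SZ, mul(SSZ, SSSZ))), mul(Z, mul(SSSZ, SSSZ))))
  →6  S(S(add(add(SZ, mul(SSZ, SSSZ)), mul(Z, mul(SSSZ, SSSZ)))))
  →7  S(S(add(S(add(Z, mul(SSZ, SSSZ))), mul(Z, mul(SSSZ, SSSZ)))))
  →8  S(S(S(add(add(Z, mul(SSZ, SSSZ)), mul(Z, mul(SSSZ, SSSZ))))))
  →9  S(S(S(add(mul(SSZ, SSSZ), mul(Z, mul(SSSZ, SSSZ))))))
  →10  S(S(S(add(add(SSSZ, mul(SZ, SSSZ)), mul(Z, mul(SSSZ, SSSZ))))))
  →11  S(S(S(add(S(add(SSZ, mul(SZ, SSSZ))), mul(Z, mul(SSSZ, SSSZ))))))
  →12  S(S(S(S(add(add(SSZ, mul(SZ, SSSZ)), mul(Z, mul(SSSZ, SSSZ)))))))
  →13  S(S(S(S(add(S(add(SZ, mul(SZ, SSSZ))), mul(Z, mul(SSSZ, SSSZ)))))))
  →14  S(S(S(S(S(add(add(SZ, mul(SZ, SSSZ)), mul(Z, mul(SSSZ, SSSZ))))))))
  →15  S(S(S(S(S(add(S(add(Z, mul(SZ, SSSZ))), mul(Z, mul(SSSZ, SSSZ))))))))
  →16  S(S(S(S(S(S(add(add(Z, mul(SZ, SSSZ)), mul(Z, mul(SSSZ, SSSZ)))))))))
  →17  S(S(S(S(S(S(add(mul(SZ, SSSZ), mul(Z, mul(SSSZ, SSSZ)))))))))
  →18  S(S(S(S(S(S(add(add(SSSZ, mul(Z, SSSZ)), mul(Z, mul(SSSZ, SSSZ)))))))))
  →19  S(S(S(S(S(S(add(S(add(SSZ, mul(Z, SSSZ))), mul(Z, mul(SSSZ, SSSZ)))))))))
  →20  S(S(S(S(S(S(S(add(add(SSZ, mul(Z, SSSZ)), mul(Z, mul(SSSZ, SSSZ))))))))))
  →21  S(S(S(S(S(S(S(add(S(add(SZ, mul(Z, SSSZ))), mul(Z, mul(SSSZ, SSSZ))))))))))
  →22  S(S(S(S(S(S(S(S(add(add(SZ, mul(Z, SSSZ)), mul(Z, mul(SSSZ, SSSZ)))))))))))
  →23  S(S(S(S(S(S(S(S(add(S(add(Z, mul(Z, SSSZ))), mul(Z, mul(SSSZ, SSSZ)))))))))))
  →24  S(S(S(S(S(S(S(S(S(add(add(Z, mul(Z, SSSZ)), mul(Z, mul(SSSZ, SSSZ))))))))))))
  →25  S(S(S(S(S(S(S(S(S(add(mul(Z, SSSZ), mul(Z, mul(SSSZ, SSSZ))))))))))))
  →26  S(S(S(S(S(S(S(S(S(add(Z, mul(Z, mul(SSSZ, SSSZ))))))))))))
  →27  S(S(S(S(S(S(S(S(S(mul(Z, mul(SSSZ, SSSZ)))))))))))
  →28  S^9(Z)

Answer: DIFFERENT — A ⇓ S^6(Z), B ⇓ S^9(Z)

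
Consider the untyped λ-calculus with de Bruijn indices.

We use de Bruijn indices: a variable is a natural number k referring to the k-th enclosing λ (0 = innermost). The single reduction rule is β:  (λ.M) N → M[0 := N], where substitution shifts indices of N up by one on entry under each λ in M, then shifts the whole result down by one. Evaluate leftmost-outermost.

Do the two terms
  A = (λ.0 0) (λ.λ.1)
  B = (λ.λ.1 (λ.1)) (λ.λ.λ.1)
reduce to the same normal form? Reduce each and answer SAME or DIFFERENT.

Answer: SAME — A ⇓ λ.λ.λ.1, B ⇓ λ.λ.λ.1

Working:
Term A:
  start: (λ.0 0) (λ.λ.1)
  [1] (λ.λ.1) (λ.λ.1)
  [2] λ.λ.λ.1

Term B:
  start: (λ.λ.1 (λ.1)) (λ.λ.λ.1)
  [1] λ.(λ.λ.λ.1) (λ.1)
  [2] λ.λ.λ.1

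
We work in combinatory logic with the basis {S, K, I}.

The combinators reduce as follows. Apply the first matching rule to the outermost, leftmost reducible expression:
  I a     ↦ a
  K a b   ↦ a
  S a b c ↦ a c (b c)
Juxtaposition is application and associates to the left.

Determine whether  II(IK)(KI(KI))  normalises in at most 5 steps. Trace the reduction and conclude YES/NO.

  start: II(IK)(KI(KI))
  step 1: I(IK)(KI(KI))
  step 2: IK(KI(KI))
  step 3: K(KI(KI))
  step 4: KI

Answer: YES — reaches normal form KI in 4 ≤ 5 steps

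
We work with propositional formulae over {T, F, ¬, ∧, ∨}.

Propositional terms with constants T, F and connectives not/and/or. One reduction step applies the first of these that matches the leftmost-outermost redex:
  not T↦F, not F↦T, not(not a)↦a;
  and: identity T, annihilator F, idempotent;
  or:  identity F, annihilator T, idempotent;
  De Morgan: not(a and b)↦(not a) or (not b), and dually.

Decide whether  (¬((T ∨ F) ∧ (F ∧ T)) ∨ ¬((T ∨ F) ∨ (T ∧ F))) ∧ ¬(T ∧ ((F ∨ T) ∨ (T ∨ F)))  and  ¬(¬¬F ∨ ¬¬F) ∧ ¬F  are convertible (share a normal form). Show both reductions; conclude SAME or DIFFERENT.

Term A:
  start: (¬((T ∨ F) ∧ (F ∧ T)) ∨ ¬((T ∨ F) ∨ (T ∧ F))) ∧ ¬(T ∧ ((F ∨ T) ∨ (T ∨ F)))
  →1  ((¬(T ∨ F) ∨ ¬(F ∧ T)) ∨ ¬((T ∨ F) ∨ (T ∧ F))) ∧ ¬(T ∧ ((F ∨ T) ∨ (T ∨ F)))
  →2  (((¬T ∧ ¬F) ∨ ¬(F ∧ T)) ∨ ¬((T ∨ F) ∨ (T ∧ F))) ∧ ¬(T ∧ ((F ∨ T) ∨ (T ∨ F)))
  →3  (((F ∧ ¬F) ∨ ¬(F ∧ T)) ∨ ¬((T ∨ F) ∨ (T ∧ F))) ∧ ¬(T ∧ ((F ∨ T) ∨ (T ∨ F)))
  →4  ((F ∨ ¬(F ∧ T)) ∨ ¬((T ∨ F) ∨ (T ∧ F))) ∧ ¬(T ∧ ((F ∨ T) ∨ (T ∨ F)))
  →5  (¬(F ∧ T) ∨ ¬((T ∨ F) ∨ (T ∧ F))) ∧ ¬(T ∧ ((F ∨ T) ∨ (T ∨ F)))
  →6  ((¬F ∨ ¬T) ∨ ¬((T ∨ F) ∨ (T ∧ F))) ∧ ¬(T ∧ ((F ∨ T) ∨ (T ∨ F)))
  →7  ((T ∨ ¬T) ∨ ¬((T ∨ F) ∨ (T ∧ F))) ∧ ¬(T ∧ ((F ∨ T) ∨ (T ∨ F)))
  →8  (T ∨ ¬((T ∨ F) ∨ (T ∧ F))) ∧ ¬(T ∧ ((F ∨ T) ∨ (T ∨ F)))
  →9  T ∧ ¬(T ∧ ((F ∨ T) ∨ (T ∨ F)))
  →10  ¬(T ∧ ((F ∨ T) ∨ (T ∨ F)))
  →11  ¬T ∨ ¬((F ∨ T) ∨ (T ∨ F))
  →12  F ∨ ¬((F ∨ T) ∨ (T ∨ F))
  →13  ¬((F ∨ T) ∨ (T ∨ F))
  →14  ¬(F ∨ T) ∧ ¬(T ∨ F)
  →15  (¬F ∧ ¬T) ∧ ¬(T ∨ F)
  →16  (T ∧ ¬T) ∧ ¬(T ∨ F)
  →17  ¬T ∧ ¬(T ∨ F)
  →18  F ∧ ¬(T ∨ F)
  →19  F

Term B:
  start: ¬(¬¬F ∨ ¬¬F) ∧ ¬F
  →1  (¬¬¬F ∧ ¬¬¬F) ∧ ¬F
  →2  ¬¬¬F ∧ ¬F
  →3  ¬F ∧ ¬F
  →4  ¬F
  →5  T

Answer: DIFFERENT — A ⇓ F, B ⇓ T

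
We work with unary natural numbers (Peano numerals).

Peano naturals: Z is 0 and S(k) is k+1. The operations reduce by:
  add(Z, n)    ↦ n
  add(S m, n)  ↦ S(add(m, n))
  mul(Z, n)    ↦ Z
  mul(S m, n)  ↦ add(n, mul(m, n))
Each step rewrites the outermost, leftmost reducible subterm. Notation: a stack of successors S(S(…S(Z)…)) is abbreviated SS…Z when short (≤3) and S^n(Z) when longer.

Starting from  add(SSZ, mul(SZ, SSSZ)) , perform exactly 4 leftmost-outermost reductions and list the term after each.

Answer: after 4 steps: S(S(add(SSSZ, mul(Z, SSSZ))))

Derivation:
  start: add(SSZ, mul(SZ, SSSZ))
  [1] S(add(SZ, mul(SZ, SSSZ)))
  [2] S(S(add(Z, mul(SZ, SSSZ))))
  [3] S(S(mul(SZ, SSSZ)))
  [4] S(S(add(SSSZ, mul(Z, SSSZ))))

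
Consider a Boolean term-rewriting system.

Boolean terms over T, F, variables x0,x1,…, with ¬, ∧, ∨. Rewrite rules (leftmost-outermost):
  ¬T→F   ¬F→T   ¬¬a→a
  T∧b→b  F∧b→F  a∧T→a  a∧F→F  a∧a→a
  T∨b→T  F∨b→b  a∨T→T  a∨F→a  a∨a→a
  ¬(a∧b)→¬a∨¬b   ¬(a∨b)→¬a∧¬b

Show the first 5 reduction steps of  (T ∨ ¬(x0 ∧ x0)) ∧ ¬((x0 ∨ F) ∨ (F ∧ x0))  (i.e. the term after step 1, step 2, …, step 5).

  start: (T ∨ ¬(x0 ∧ x0)) ∧ ¬((x0 ∨ F) ∨ (F ∧ x0))
  step 1: T ∧ ¬((x0 ∨ F) ∨ (F ∧ x0))
  step 2: ¬((x0 ∨ F) ∨ (F ∧ x0))
  step 3: ¬(x0 ∨ F) ∧ ¬(F ∧ x0)
  step 4: (¬x0 ∧ ¬F) ∧ ¬(F ∧ x0)
  step 5: (¬x0 ∧ T) ∧ ¬(F ∧ x0)

Answer: after 5 steps: (¬x0 ∧ T) ∧ ¬(F ∧ x0)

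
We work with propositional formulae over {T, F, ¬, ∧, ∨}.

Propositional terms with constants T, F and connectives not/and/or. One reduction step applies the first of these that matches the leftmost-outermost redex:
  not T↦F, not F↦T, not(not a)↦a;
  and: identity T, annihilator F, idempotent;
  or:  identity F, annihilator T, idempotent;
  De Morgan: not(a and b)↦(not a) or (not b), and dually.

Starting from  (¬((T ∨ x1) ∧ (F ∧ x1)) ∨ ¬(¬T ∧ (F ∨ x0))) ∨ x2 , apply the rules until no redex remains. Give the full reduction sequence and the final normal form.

Answer: normal form = T  (in 10 steps)

Working:
  start: (¬((T ∨ x1) ∧ (F ∧ x1)) ∨ ¬(¬T ∧ (F ∨ x0))) ∨ x2
  →1  ((¬(T ∨ x1) ∨ ¬(F ∧ x1)) ∨ ¬(¬T ∧ (F ∨ x0))) ∨ x2
  →2  (((¬T ∧ ¬x1) ∨ ¬(F ∧ x1)) ∨ ¬(¬T ∧ (F ∨ x0))) ∨ x2
  →3  (((F ∧ ¬x1) ∨ ¬(F ∧ x1)) ∨ ¬(¬T ∧ (F ∨ x0))) ∨ x2
  →4  ((F ∨ ¬(F ∧ x1)) ∨ ¬(¬T ∧ (F ∨ x0))) ∨ x2
  →5  (¬(F ∧ x1) ∨ ¬(¬T ∧ (F ∨ x0))) ∨ x2
  →6  ((¬F ∨ ¬x1) ∨ ¬(¬T ∧ (F ∨ x0))) ∨ x2
  →7  ((T ∨ ¬x1) ∨ ¬(¬T ∧ (F ∨ x0))) ∨ x2
  →8  (T ∨ ¬(¬T ∧ (F ∨ x0))) ∨ x2
  →9  T ∨ x2
  →10  T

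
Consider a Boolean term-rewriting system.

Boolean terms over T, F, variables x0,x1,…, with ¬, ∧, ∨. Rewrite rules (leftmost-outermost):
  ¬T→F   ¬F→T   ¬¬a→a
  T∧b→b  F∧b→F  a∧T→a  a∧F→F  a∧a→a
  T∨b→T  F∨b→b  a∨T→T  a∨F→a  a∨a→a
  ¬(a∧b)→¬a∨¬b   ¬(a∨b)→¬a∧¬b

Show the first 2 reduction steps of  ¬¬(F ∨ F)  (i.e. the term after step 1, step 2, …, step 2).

Answer: after 2 steps: F

Working:
  start: ¬¬(F ∨ F)
  →1  F ∨ F
  →2  F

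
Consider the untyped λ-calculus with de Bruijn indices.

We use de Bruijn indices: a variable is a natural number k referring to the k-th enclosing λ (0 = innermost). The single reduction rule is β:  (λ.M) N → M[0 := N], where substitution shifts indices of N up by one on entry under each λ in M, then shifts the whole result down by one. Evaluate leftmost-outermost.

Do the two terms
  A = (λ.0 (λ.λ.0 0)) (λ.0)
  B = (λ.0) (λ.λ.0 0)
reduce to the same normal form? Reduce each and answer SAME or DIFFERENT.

Answer: SAME — A ⇓ λ.λ.0 0, B ⇓ λ.λ.0 0

Working:
Term A:
  start: (λ.0 (λ.λ.0 0)) (λ.0)
  step 1: (λ.0) (λ.λ.0 0)
  step 2: λ.λ.0 0

Term B:
  start: (λ.0) (λ.λ.0 0)
  step 1: λ.λ.0 0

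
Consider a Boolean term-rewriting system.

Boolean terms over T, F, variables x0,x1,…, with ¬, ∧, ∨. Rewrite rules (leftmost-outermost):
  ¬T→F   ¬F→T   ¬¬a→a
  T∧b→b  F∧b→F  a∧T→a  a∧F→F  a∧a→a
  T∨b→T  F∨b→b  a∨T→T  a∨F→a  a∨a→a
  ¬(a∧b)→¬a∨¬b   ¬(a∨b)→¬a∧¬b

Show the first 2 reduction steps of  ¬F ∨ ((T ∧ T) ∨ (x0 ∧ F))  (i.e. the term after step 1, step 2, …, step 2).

Answer: after 2 steps: T

Derivation:
  start: ¬F ∨ ((T ∧ T) ∨ (x0 ∧ F))
  step 1: T ∨ ((T ∧ T) ∨ (x0 ∧ F))
  step 2: T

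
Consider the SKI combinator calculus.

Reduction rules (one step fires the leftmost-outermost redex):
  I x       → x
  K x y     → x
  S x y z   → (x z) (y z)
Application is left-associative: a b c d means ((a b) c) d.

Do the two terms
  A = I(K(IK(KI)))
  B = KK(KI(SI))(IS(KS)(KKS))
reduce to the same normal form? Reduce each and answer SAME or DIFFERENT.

Term A:
  start: I(K(IK(KI)))
  [1] K(IK(KI))
  [2] K(K(KI))

Term B:
  start: KK(KI(SI))(IS(KS)(KKS))
  [1] K(IS(KS)(KKS))
  [2] K(S(KS)(KKS))
  [3] K(S(KS)K)

Answer: DIFFERENT — A ⇓ K(K(KI)), B ⇓ K(S(KS)K)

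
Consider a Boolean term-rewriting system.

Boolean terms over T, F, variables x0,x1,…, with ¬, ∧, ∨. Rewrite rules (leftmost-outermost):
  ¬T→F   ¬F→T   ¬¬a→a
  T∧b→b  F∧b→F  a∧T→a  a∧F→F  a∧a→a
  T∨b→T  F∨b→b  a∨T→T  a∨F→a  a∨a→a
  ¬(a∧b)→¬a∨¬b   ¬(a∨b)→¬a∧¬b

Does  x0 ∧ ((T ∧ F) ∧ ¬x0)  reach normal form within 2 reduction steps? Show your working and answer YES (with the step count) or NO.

  start: x0 ∧ ((T ∧ F) ∧ ¬x0)
  [1] x0 ∧ (F ∧ ¬x0)
  [2] x0 ∧ F

Answer: NO — after 2 steps the term is x0 ∧ F, not yet normal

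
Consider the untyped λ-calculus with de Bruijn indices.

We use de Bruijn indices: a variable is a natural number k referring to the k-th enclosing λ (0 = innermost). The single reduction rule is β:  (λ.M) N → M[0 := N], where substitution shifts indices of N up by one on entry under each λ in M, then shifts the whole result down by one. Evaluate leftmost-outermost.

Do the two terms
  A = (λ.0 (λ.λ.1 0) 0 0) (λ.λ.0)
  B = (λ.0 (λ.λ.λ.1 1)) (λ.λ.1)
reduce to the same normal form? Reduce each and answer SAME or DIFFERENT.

Term A:
  start: (λ.0 (λ.λ.1 0) 0 0) (λ.λ.0)
  step 1: (λ.λ.0) (λ.λ.1 0) (λ.λ.0) (λ.λ.0)
  step 2: (λ.0) (λ.λ.0) (λ.λ.0)
  step 3: (λ.λ.0) (λ.λ.0)
  step 4: λ.0

Term B:
  start: (λ.0 (λ.λ.λ.1 1)) (λ.λ.1)
  step 1: (λ.λ.1) (λ.λ.λ.1 1)
  step 2: λ.λ.λ.λ.1 1

Answer: DIFFERENT — A ⇓ λ.0, B ⇓ λ.λ.λ.λ.1 1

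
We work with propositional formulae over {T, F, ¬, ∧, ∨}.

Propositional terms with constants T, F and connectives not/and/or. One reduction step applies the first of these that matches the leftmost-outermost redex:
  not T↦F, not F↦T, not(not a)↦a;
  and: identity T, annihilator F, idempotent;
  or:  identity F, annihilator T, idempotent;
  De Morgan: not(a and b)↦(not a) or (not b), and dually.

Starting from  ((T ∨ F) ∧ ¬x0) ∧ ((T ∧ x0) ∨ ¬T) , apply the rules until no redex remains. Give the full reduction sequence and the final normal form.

Answer: normal form = ¬x0 ∧ x0  (in 5 steps)

Working:
  start: ((T ∨ F) ∧ ¬x0) ∧ ((T ∧ x0) ∨ ¬T)
  [1] (T ∧ ¬x0) ∧ ((T ∧ x0) ∨ ¬T)
  [2] ¬x0 ∧ ((T ∧ x0) ∨ ¬T)
  [3] ¬x0 ∧ (x0 ∨ ¬T)
  [4] ¬x0 ∧ (x0 ∨ F)
  [5] ¬x0 ∧ x0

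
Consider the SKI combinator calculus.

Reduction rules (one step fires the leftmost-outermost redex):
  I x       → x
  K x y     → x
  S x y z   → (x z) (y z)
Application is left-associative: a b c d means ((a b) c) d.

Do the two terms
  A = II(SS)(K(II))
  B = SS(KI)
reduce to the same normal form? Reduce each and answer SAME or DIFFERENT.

Term A:
  start: II(SS)(K(II))
  step 1: I(SS)(K(II))
  step 2: SS(K(II))
  step 3: SS(KI)

Term B:
  start: SS(KI)

Answer: SAME — A ⇓ SS(KI), B ⇓ SS(KI)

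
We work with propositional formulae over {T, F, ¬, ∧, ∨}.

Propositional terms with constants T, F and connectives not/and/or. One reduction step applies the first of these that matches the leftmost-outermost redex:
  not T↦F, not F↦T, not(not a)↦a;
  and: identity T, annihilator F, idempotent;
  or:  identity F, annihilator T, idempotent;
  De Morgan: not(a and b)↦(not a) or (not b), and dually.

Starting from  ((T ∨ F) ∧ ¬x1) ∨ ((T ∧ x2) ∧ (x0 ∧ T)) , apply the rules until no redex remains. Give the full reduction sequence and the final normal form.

  start: ((T ∨ F) ∧ ¬x1) ∨ ((T ∧ x2) ∧ (x0 ∧ T))
  [1] (T ∧ ¬x1) ∨ ((T ∧ x2) ∧ (x0 ∧ T))
  [2] ¬x1 ∨ ((T ∧ x2) ∧ (x0 ∧ T))
  [3] ¬x1 ∨ (x2 ∧ (x0 ∧ T))
  [4] ¬x1 ∨ (x2 ∧ x0)

Answer: normal form = ¬x1 ∨ (x2 ∧ x0)  (in 4 steps)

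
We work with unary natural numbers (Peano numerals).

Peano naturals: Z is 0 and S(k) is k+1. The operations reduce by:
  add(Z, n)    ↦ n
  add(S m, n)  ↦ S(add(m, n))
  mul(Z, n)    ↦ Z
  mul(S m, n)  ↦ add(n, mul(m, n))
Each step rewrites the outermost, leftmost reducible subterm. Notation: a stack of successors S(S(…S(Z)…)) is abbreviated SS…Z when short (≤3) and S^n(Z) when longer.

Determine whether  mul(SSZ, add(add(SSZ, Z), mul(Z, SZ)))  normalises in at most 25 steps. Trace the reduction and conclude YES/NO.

  start: mul(SSZ, add(add(SSZ, Z), mul(Z, SZ)))
  step 1: add(add(add(SSZ, Z), mul(Z, SZ)), mul(SZ, add(add(SSZ, Z), mul(Z, SZ))))
  step 2: add(add(S(add(SZ, Z)), mul(Z, SZ)), mul(SZ, add(add(SSZ, Z), mul(Z, SZ))))
  step 3: add(S(add(add(SZ, Z), mul(Z, SZ))), mul(SZ, add(add(SSZ, Z), mul(Z, SZ))))
  step 4: S(add(add(add(SZ, Z), mul(Z, SZ)), mul(SZ, add(add(SSZ, Z), mul(Z, SZ)))))
  step 5: S(add(add(S(add(Z, Z)), mul(Z, SZ)), mul(SZ, add(add(SSZ, Z), mul(Z, SZ)))))
  step 6: S(add(S(add(add(Z, Z), mul(Z, SZ))), mul(SZ, add(add(SSZ, Z), mul(Z, SZ)))))
  step 7: S(S(add(add(add(Z, Z), mul(Z, SZ)), mul(SZ, add(add(SSZ, Z), mul(Z, SZ))))))
  step 8: S(S(add(add(Z, mul(Z, SZ)), mul(SZ, add(add(SSZ, Z), mul(Z, SZ))))))
  step 9: S(S(add(mul(Z, SZ), mul(SZ, add(add(SSZ, Z), mul(Z, SZ))))))
  step 10: S(S(add(Z, mul(SZ, add(add(SSZ, Z), mul(Z, SZ))))))
  step 11: S(S(mul(SZ, add(add(SSZ, Z), mul(Z, SZ)))))
  step 12: S(S(add(add(add(SSZ, Z), mul(Z, SZ)), mul(Z, add(add(SSZ, Z), mul(Z, SZ))))))
  step 13: S(S(add(add(S(add(SZ, Z)), mul(Z, SZ)), mul(Z, add(add(SSZ, Z), mul(Z, SZ))))))
  step 14: S(S(add(S(add(add(SZ, Z), mul(Z, SZ))), mul(Z, add(add(SSZ, Z), mul(Z, SZ))))))
  step 15: S(S(S(add(add(add(SZ, Z), mul(Z, SZ)), mul(Z, add(add(SSZ, Z), mul(Z, SZ)))))))
  step 16: S(S(S(add(add(S(add(Z, Z)), mul(Z, SZ)), mul(Z, add(add(SSZ, Z), mul(Z, SZ)))))))
  step 17: S(S(S(add(S(add(add(Z, Z), mul(Z, SZ))), mul(Z, add(add(SSZ, Z), mul(Z, SZ)))))))
  step 18: S(S(S(S(add(add(add(Z, Z), mul(Z, SZ)), mul(Z, add(add(SSZ, Z), mul(Z, SZ))))))))
  step 19: S(S(S(S(add(add(Z, mul(Z, SZ)), mul(Z, add(add(SSZ, Z), mul(Z, SZ))))))))
  step 20: S(S(S(S(add(mul(Z, SZ), mul(Z, add(add(SSZ, Z), mul(Z, SZ))))))))
  step 21: S(S(S(S(add(Z, mul(Z, add(add(SSZ, Z), mul(Z, SZ))))))))
  step 22: S(S(S(S(mul(Z, add(add(SSZ, Z), mul(Z, SZ)))))))
  step 23: S^4(Z)

Answer: YES — reaches normal form S^4(Z) in 23 ≤ 25 steps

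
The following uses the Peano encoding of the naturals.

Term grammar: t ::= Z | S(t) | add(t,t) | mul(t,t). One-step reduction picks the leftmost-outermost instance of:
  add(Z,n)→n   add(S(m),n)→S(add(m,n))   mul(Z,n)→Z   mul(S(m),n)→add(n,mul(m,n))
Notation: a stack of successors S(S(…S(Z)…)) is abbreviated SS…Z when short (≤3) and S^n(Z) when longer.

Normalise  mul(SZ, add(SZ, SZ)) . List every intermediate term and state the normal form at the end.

  start: mul(SZ, add(SZ, SZ))
  →1  add(add(SZ, SZ), mul(Z, add(SZ, SZ)))
  →2  add(S(add(Z, SZ)), mul(Z, add(SZ, SZ)))
  →3  S(add(add(Z, SZ), mul(Z, add(SZ, SZ))))
  →4  S(add(SZ, mul(Z, add(SZ, SZ))))
  →5  S(S(add(Z, mul(Z, add(SZ, SZ)))))
  →6  S(S(mul(Z, add(SZ, SZ))))
  →7  SSZ

Answer: normal form = SSZ  (in 7 steps)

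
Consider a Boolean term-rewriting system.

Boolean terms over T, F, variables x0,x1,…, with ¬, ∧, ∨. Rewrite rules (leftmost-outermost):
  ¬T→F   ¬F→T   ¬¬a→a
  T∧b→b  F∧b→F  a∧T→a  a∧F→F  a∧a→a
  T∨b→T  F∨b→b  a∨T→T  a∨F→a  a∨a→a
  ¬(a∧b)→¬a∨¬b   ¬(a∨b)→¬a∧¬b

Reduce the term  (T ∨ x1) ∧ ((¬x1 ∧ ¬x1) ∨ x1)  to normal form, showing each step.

Answer: normal form = ¬x1 ∨ x1  (in 3 steps)

Working:
  start: (T ∨ x1) ∧ ((¬x1 ∧ ¬x1) ∨ x1)
  [1] T ∧ ((¬x1 ∧ ¬x1) ∨ x1)
  [2] (¬x1 ∧ ¬x1) ∨ x1
  [3] ¬x1 ∨ x1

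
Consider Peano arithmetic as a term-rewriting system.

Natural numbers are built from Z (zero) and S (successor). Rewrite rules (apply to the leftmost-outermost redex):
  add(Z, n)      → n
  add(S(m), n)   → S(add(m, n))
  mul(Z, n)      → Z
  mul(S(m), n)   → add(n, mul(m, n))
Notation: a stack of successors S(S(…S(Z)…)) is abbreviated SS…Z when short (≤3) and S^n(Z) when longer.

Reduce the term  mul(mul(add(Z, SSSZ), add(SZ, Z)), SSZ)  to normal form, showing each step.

  start: mul(mul(add(Z, SSSZ), add(SZ, Z)), SSZ)
  →1  mul(mul(SSSZ, add(SZ, Z)), SSZ)
  →2  mul(add(add(SZ, Z), mul(SSZ, add(SZ, Z))), SSZ)
  →3  mul(add(S(add(Z, Z)), mul(SSZ, add(SZ, Z))), SSZ)
  →4  mul(S(add(add(Z, Z), mul(SSZ, add(SZ, Z)))), SSZ)
  →5  add(SSZ, mul(add(add(Z, Z), mul(SSZ, add(SZ, Z))), SSZ))
  →6  S(add(SZ, mul(add(add(Z, Z), mul(SSZ, add(SZ, Z))), SSZ)))
  →7  S(S(add(Z, mul(add(add(Z, Z), mul(SSZ, add(SZ, Z))), SSZ))))
  →8  S(S(mul(add(add(Z, Z), mul(SSZ, add(SZ, Z))), SSZ)))
  →9  S(S(mul(add(Z, mul(SSZ, add(SZ, Z))), SSZ)))
  →10  S(S(mul(mul(SSZ, add(SZ, Z)), SSZ)))
  →11  S(S(mul(add(add(SZ, Z), mul(SZ, add(SZ, Z))), SSZ)))
  →12  S(S(mul(add(S(add(Z, Z)), mul(SZ, add(SZ, Z))), SSZ)))
  →13  S(S(mul(S(add(add(Z, Z), mul(SZ, add(SZ, Z)))), SSZ)))
  →14  S(S(add(SSZ, mul(add(add(Z, Z), mul(SZ, add(SZ, Z))), SSZ))))
  →15  S(S(S(add(SZ, mul(add(add(Z, Z), mul(SZ, add(SZ, Z))), SSZ)))))
  →16  S(S(S(S(add(Z, mul(add(add(Z, Z), mul(SZ, add(SZ, Z))), SSZ))))))
  →17  S(S(S(S(mul(add(add(Z, Z), mul(SZ, add(SZ, Z))), SSZ)))))
  →18  S(S(S(S(mul(add(Z, mul(SZ, add(SZ, Z))), SSZ)))))
  →19  S(S(S(S(mul(mul(SZ, add(SZ, Z)), SSZ)))))
  →20  S(S(S(S(mul(add(add(SZ, Z), mul(Z, add(SZ, Z))), SSZ)))))
  →21  S(S(S(S(mul(add(S(add(Z, Z)), mul(Z, add(SZ, Z))), SSZ)))))
  →22  S(S(S(S(mul(S(add(add(Z, Z), mul(Z, add(SZ, Z)))), SSZ)))))
  →23  S(S(S(S(add(SSZ, mul(add(add(Z, Z), mul(Z, add(SZ, Z))), SSZ))))))
  →24  S(S(S(S(S(add(SZ, mul(add(add(Z, Z), mul(Z, add(SZ, Z))), SSZ)))))))
  →25  S(S(S(S(S(S(add(Z, mul(add(add(Z, Z), mul(Z, add(SZ, Z))), SSZ))))))))
  →26  S(S(S(S(S(S(mul(add(add(Z, Z), mul(Z, add(SZ, Z))), SSZ)))))))
  →27  S(S(S(S(S(S(mul(add(Z, mul(Z, add(SZ, Z))), SSZ)))))))
  →28  S(S(S(S(S(S(mul(mul(Z, add(SZ, Z)), SSZ)))))))
  →29  S(S(S(S(S(S(mul(Z, SSZ)))))))
  →30  S^6(Z)

Answer: normal form = S^6(Z)  (in 30 steps)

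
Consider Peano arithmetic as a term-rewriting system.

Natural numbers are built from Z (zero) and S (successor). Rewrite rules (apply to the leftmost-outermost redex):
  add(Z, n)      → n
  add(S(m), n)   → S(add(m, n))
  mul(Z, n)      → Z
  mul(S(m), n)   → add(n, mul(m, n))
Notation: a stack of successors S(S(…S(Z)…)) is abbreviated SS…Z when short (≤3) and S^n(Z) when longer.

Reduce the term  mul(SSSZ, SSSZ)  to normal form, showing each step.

  start: mul(SSSZ, SSSZ)
  →1  add(SSSZ, mul(SSZ, SSSZ))
  →2  S(add(SSZ, mul(SSZ, SSSZ)))
  →3  S(S(add(SZ, mul(SSZ, SSSZ))))
  →4  S(S(S(add(Z, mul(SSZ, SSSZ)))))
  →5  S(S(S(mul(SSZ, SSSZ))))
  →6  S(S(S(add(SSSZ, mul(SZ, SSSZ)))))
  →7  S(S(S(S(add(SSZ, mul(SZ, SSSZ))))))
  →8  S(S(S(S(S(add(SZ, mul(SZ, SSSZ)))))))
  →9  S(S(S(S(S(S(add(Z, mul(SZ, SSSZ))))))))
  →10  S(S(S(S(S(S(mul(SZ, SSSZ)))))))
  →11  S(S(S(S(S(S(add(SSSZ, mul(Z, SSSZ))))))))
  →12  S(S(S(S(S(S(S(add(SSZ, mul(Z, SSSZ)))))))))
  →13  S(S(S(S(S(S(S(S(add(SZ, mul(Z, SSSZ))))))))))
  →14  S(S(S(S(S(S(S(S(S(add(Z, mul(Z, SSSZ)))))))))))
  →15  S(S(S(S(S(S(S(S(S(mul(Z, SSSZ))))))))))
  →16  S^9(Z)

Answer: normal form = S^9(Z)  (in 16 steps)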